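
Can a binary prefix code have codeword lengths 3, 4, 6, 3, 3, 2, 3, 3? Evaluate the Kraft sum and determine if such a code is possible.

With common denominator 2^6 = 64: Σ 2^(−ℓᵢ) = 8/64 + 4/64 + 1/64 + 8/64 + 8/64 + 16/64 + 8/64 + 8/64 = 61/64 = 0.953125.
Kraft's inequality requires Σ ≤ 1; here Σ = 0.953125 ≤ 1, so such a prefix code exists.

0.953125; yes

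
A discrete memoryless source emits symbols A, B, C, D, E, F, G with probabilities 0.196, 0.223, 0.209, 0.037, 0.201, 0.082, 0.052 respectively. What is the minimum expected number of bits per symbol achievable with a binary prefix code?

2.627 bits/symbol

Repeatedly combine the two least-probable nodes; the expected code length is the sum of the merged weights.
merge 37/1000 + 13/250 → 89/1000
merge 41/500 + 89/1000 → 171/1000
merge 171/1000 + 49/250 → 367/1000
merge 201/1000 + 209/1000 → 41/100
merge 223/1000 + 367/1000 → 59/100
merge 41/100 + 59/100 → 1
L = 89/1000 + 171/1000 + 367/1000 + 41/100 + 59/100 + 1 = 2627/1000 = 2.627 bits/symbol.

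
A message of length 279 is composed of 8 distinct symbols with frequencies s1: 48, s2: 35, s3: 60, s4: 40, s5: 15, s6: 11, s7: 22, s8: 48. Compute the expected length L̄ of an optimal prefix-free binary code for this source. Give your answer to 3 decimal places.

Probabilities are the counts divided by 279.
Repeatedly combine the two least-probable nodes; the expected code length is the sum of the merged weights.
merge 11/279 + 5/93 → 26/279
merge 22/279 + 26/279 → 16/93
merge 35/279 + 40/279 → 25/93
merge 16/93 + 16/93 → 32/93
merge 16/93 + 20/93 → 12/31
merge 25/93 + 32/93 → 19/31
merge 12/31 + 19/31 → 1
L = 26/279 + 16/93 + 25/93 + 32/93 + 12/31 + 19/31 + 1 = 803/279 ≈ 2.878 bits/symbol.

2.878 bits/symbol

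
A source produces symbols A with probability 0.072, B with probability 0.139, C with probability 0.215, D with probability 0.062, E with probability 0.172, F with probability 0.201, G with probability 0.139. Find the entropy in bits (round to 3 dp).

2.692 bits

H = −Σ pᵢ log₂ pᵢ.
−0.072·log₂(0.072) = 0.2733
−0.139·log₂(0.139) = 0.3957
−0.215·log₂(0.215) = 0.4768
−0.062·log₂(0.062) = 0.2487
−0.172·log₂(0.172) = 0.4368
−0.201·log₂(0.201) = 0.4653
−0.139·log₂(0.139) = 0.3957
Sum ≈ 2.6923 → 2.692 bits.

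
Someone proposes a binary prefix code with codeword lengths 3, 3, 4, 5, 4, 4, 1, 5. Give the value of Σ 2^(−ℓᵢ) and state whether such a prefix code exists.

1; yes

With common denominator 2^5 = 32: Σ 2^(−ℓᵢ) = 4/32 + 4/32 + 2/32 + 1/32 + 2/32 + 2/32 + 16/32 + 1/32 = 32/32 = 1.
Kraft's inequality requires Σ ≤ 1; here Σ = 1 ≤ 1, so such a prefix code exists.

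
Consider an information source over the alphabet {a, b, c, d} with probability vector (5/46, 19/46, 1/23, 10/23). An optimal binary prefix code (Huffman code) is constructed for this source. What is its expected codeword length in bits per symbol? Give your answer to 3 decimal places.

Repeatedly combine the two least-probable nodes; the expected code length is the sum of the merged weights.
merge 1/23 + 5/46 → 7/46
merge 7/46 + 19/46 → 13/23
merge 10/23 + 13/23 → 1
L = 7/46 + 13/23 + 1 = 79/46 ≈ 1.717 bits/symbol.

1.717 bits/symbol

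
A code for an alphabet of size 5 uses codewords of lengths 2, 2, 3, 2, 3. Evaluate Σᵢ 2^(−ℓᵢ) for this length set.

With common denominator 2^3 = 8: Σ 2^(−ℓᵢ) = 2/8 + 2/8 + 1/8 + 2/8 + 1/8 = 8/8 = 1.

1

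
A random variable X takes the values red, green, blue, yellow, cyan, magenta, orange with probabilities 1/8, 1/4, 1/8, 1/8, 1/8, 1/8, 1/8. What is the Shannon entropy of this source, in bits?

2.75 bits

Each probability is a power of 1/2, so log₂(1/p) is an integer.
H = Σ p·log₂(1/p) = 1/8·3 + 1/4·2 + 1/8·3 + 1/8·3 + 1/8·3 + 1/8·3 + 1/8·3 = 2.75 bits.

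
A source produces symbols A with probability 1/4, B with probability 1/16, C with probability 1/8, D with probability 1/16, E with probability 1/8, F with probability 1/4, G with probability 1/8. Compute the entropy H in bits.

Each probability is a power of 1/2, so log₂(1/p) is an integer.
H = Σ p·log₂(1/p) = 1/4·2 + 1/16·4 + 1/8·3 + 1/16·4 + 1/8·3 + 1/4·2 + 1/8·3 = 2.625 bits.

2.625 bits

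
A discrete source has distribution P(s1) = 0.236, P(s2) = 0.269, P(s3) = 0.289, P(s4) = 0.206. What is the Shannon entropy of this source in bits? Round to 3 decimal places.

H = −Σ pᵢ log₂ pᵢ.
−0.236·log₂(0.236) = 0.4916
−0.269·log₂(0.269) = 0.5096
−0.289·log₂(0.289) = 0.5176
−0.206·log₂(0.206) = 0.4695
Sum ≈ 1.9883 → 1.988 bits.

1.988 bits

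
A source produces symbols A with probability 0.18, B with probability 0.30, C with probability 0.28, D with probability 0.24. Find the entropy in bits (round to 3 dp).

H = −Σ pᵢ log₂ pᵢ.
−0.18·log₂(0.18) = 0.4453
−0.30·log₂(0.30) = 0.5211
−0.28·log₂(0.28) = 0.5142
−0.24·log₂(0.24) = 0.4941
Sum ≈ 1.9748 → 1.975 bits.

1.975 bits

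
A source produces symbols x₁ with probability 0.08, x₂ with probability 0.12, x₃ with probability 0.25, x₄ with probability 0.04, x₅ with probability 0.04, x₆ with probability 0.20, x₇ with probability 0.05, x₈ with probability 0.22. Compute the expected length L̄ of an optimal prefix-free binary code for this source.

2.74 bits/symbol

Repeatedly combine the two least-probable nodes; the expected code length is the sum of the merged weights.
merge 1/25 + 1/25 → 2/25
merge 1/20 + 2/25 → 13/100
merge 2/25 + 3/25 → 1/5
merge 13/100 + 1/5 → 33/100
merge 1/5 + 11/50 → 21/50
merge 1/4 + 33/100 → 29/50
merge 21/50 + 29/50 → 1
L = 2/25 + 13/100 + 1/5 + 33/100 + 21/50 + 29/50 + 1 = 137/50 = 2.74 bits/symbol.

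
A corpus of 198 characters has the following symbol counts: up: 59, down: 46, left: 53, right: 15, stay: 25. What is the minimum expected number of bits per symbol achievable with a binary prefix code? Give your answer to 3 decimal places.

2.202 bits/symbol

Probabilities are the counts divided by 198.
Repeatedly combine the two least-probable nodes; the expected code length is the sum of the merged weights.
merge 5/66 + 25/198 → 20/99
merge 20/99 + 23/99 → 43/99
merge 53/198 + 59/198 → 56/99
merge 43/99 + 56/99 → 1
L = 20/99 + 43/99 + 56/99 + 1 = 218/99 ≈ 2.202 bits/symbol.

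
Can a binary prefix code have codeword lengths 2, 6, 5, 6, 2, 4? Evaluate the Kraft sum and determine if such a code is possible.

With common denominator 2^6 = 64: Σ 2^(−ℓᵢ) = 16/64 + 1/64 + 2/64 + 1/64 + 16/64 + 4/64 = 40/64 = 0.625.
Kraft's inequality requires Σ ≤ 1; here Σ = 0.625 ≤ 1, so such a prefix code exists.

0.625; yes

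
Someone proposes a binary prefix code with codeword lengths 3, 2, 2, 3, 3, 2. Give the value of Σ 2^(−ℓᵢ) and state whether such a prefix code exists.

1.125; no

With common denominator 2^3 = 8: Σ 2^(−ℓᵢ) = 1/8 + 2/8 + 2/8 + 1/8 + 1/8 + 2/8 = 9/8 = 1.125.
Kraft's inequality requires Σ ≤ 1; here Σ = 1.125 > 1, so no such prefix code exists.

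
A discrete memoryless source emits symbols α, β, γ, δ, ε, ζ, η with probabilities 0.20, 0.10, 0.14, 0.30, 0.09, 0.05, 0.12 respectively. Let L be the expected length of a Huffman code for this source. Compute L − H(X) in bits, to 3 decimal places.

0.029 bits

Entropy H = −Σ p log₂ p ≈ 2.6106 bits.
Huffman merges: 1/20+9/100→7/50; 1/10+3/25→11/50; 7/50+7/50→7/25; 1/5+11/50→21/50; 7/25+3/10→29/50; 21/50+29/50→1. L = 66/25 ≈ 2.6400.
L − H = 2.6400 − 2.6106 = 0.029 bits.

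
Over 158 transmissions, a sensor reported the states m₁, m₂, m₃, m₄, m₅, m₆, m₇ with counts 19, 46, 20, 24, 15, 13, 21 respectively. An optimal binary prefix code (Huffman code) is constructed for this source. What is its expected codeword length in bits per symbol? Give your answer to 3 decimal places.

2.709 bits/symbol

Probabilities are the counts divided by 158.
Repeatedly combine the two least-probable nodes; the expected code length is the sum of the merged weights.
merge 13/158 + 15/158 → 14/79
merge 19/158 + 10/79 → 39/158
merge 21/158 + 12/79 → 45/158
merge 14/79 + 39/158 → 67/158
merge 45/158 + 23/79 → 91/158
merge 67/158 + 91/158 → 1
L = 14/79 + 39/158 + 45/158 + 67/158 + 91/158 + 1 = 214/79 ≈ 2.709 bits/symbol.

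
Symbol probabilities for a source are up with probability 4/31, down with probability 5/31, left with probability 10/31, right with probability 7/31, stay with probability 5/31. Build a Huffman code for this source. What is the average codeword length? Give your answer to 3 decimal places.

Repeatedly combine the two least-probable nodes; the expected code length is the sum of the merged weights.
merge 4/31 + 5/31 → 9/31
merge 5/31 + 7/31 → 12/31
merge 9/31 + 10/31 → 19/31
merge 12/31 + 19/31 → 1
L = 9/31 + 12/31 + 19/31 + 1 = 71/31 ≈ 2.290 bits/symbol.

2.290 bits/symbol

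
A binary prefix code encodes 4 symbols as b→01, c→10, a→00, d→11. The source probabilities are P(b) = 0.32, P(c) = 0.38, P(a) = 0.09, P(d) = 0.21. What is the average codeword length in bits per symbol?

L̄ = Σ pᵢ·ℓᵢ = 0.32·2 + 0.38·2 + 0.09·2 + 0.21·2 = 2 bits/symbol.

2 bits/symbol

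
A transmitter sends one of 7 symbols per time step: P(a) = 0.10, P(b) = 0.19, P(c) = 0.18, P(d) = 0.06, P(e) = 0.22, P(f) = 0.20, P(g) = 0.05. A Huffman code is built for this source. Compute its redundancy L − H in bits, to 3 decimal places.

0.053 bits

Entropy H = −Σ p log₂ p ≈ 2.6373 bits.
Huffman merges: 1/20+3/50→11/100; 1/10+11/100→21/100; 9/50+19/100→37/100; 1/5+21/100→41/100; 11/50+37/100→59/100; 41/100+59/100→1. L = 269/100 ≈ 2.6900.
L − H = 2.6900 − 2.6373 = 0.053 bits.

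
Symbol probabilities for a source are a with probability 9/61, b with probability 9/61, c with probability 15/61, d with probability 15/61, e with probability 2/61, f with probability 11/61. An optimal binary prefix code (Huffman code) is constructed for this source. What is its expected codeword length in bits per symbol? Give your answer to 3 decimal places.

2.508 bits/symbol

Repeatedly combine the two least-probable nodes; the expected code length is the sum of the merged weights.
merge 2/61 + 9/61 → 11/61
merge 9/61 + 11/61 → 20/61
merge 11/61 + 15/61 → 26/61
merge 15/61 + 20/61 → 35/61
merge 26/61 + 35/61 → 1
L = 11/61 + 20/61 + 26/61 + 35/61 + 1 = 153/61 ≈ 2.508 bits/symbol.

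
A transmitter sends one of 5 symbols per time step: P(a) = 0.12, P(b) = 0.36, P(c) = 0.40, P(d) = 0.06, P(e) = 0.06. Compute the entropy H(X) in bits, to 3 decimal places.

1.914 bits

H = −Σ pᵢ log₂ pᵢ.
−0.12·log₂(0.12) = 0.3671
−0.36·log₂(0.36) = 0.5306
−0.40·log₂(0.40) = 0.5288
−0.06·log₂(0.06) = 0.2435
−0.06·log₂(0.06) = 0.2435
Sum ≈ 1.9135 → 1.914 bits.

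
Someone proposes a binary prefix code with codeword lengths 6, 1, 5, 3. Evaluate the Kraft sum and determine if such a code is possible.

0.671875; yes

With common denominator 2^6 = 64: Σ 2^(−ℓᵢ) = 1/64 + 32/64 + 2/64 + 8/64 = 43/64 = 0.671875.
Kraft's inequality requires Σ ≤ 1; here Σ = 0.671875 ≤ 1, so such a prefix code exists.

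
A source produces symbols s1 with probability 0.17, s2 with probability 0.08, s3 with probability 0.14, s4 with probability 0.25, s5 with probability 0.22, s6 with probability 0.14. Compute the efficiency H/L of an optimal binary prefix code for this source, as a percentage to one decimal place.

98.8%

Entropy H = −Σ p log₂ p ≈ 2.5009 bits.
Huffman merges: 2/25+7/50→11/50; 7/50+17/100→31/100; 11/50+11/50→11/25; 1/4+31/100→14/25; 11/25+14/25→1. L = 253/100 ≈ 2.5300.
Efficiency = H/L = 2.5009/2.5300 = 98.8%.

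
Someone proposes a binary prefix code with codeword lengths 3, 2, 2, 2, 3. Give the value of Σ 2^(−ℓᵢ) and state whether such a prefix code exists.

With common denominator 2^3 = 8: Σ 2^(−ℓᵢ) = 1/8 + 2/8 + 2/8 + 2/8 + 1/8 = 8/8 = 1.
Kraft's inequality requires Σ ≤ 1; here Σ = 1 ≤ 1, so such a prefix code exists.

1; yes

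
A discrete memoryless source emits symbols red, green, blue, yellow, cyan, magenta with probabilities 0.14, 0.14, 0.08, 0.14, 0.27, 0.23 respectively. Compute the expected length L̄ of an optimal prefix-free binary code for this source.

2.5 bits/symbol

Repeatedly combine the two least-probable nodes; the expected code length is the sum of the merged weights.
merge 2/25 + 7/50 → 11/50
merge 7/50 + 7/50 → 7/25
merge 11/50 + 23/100 → 9/20
merge 27/100 + 7/25 → 11/20
merge 9/20 + 11/20 → 1
L = 11/50 + 7/25 + 9/20 + 11/20 + 1 = 5/2 = 2.5 bits/symbol.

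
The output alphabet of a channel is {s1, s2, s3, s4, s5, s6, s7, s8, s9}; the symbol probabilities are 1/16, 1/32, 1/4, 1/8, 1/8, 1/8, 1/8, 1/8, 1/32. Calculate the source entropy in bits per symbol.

Each probability is a power of 1/2, so log₂(1/p) is an integer.
H = Σ p·log₂(1/p) = 1/16·4 + 1/32·5 + 1/4·2 + 1/8·3 + 1/8·3 + 1/8·3 + 1/8·3 + 1/8·3 + 1/32·5 = 2.9375 bits.

2.9375 bits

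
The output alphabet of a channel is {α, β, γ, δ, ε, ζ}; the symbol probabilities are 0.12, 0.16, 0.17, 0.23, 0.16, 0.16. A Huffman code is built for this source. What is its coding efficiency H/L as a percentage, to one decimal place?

Entropy H = −Σ p log₂ p ≈ 2.5584 bits.
Huffman merges: 3/25+4/25→7/25; 4/25+4/25→8/25; 17/100+23/100→2/5; 7/25+8/25→3/5; 2/5+3/5→1. L = 13/5 ≈ 2.6000.
Efficiency = H/L = 2.5584/2.6000 = 98.4%.

98.4%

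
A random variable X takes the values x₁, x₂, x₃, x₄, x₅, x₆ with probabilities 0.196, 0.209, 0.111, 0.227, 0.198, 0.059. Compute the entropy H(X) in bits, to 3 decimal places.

H = −Σ pᵢ log₂ pᵢ.
−0.196·log₂(0.196) = 0.4608
−0.209·log₂(0.209) = 0.4720
−0.111·log₂(0.111) = 0.3520
−0.227·log₂(0.227) = 0.4856
−0.198·log₂(0.198) = 0.4626
−0.059·log₂(0.059) = 0.2409
Sum ≈ 2.4740 → 2.474 bits.

2.474 bits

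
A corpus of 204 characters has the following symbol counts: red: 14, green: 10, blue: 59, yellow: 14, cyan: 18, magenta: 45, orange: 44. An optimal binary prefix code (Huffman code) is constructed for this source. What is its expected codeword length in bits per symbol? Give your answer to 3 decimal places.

2.549 bits/symbol

Probabilities are the counts divided by 204.
Repeatedly combine the two least-probable nodes; the expected code length is the sum of the merged weights.
merge 5/102 + 7/102 → 2/17
merge 7/102 + 3/34 → 8/51
merge 2/17 + 8/51 → 14/51
merge 11/51 + 15/68 → 89/204
merge 14/51 + 59/204 → 115/204
merge 89/204 + 115/204 → 1
L = 2/17 + 8/51 + 14/51 + 89/204 + 115/204 + 1 = 130/51 ≈ 2.549 bits/symbol.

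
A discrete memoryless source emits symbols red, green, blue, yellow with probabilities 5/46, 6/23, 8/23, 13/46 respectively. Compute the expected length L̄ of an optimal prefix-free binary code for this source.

Repeatedly combine the two least-probable nodes; the expected code length is the sum of the merged weights.
merge 5/46 + 6/23 → 17/46
merge 13/46 + 8/23 → 29/46
merge 17/46 + 29/46 → 1
L = 17/46 + 29/46 + 1 = 2 bits/symbol.

2 bits/symbol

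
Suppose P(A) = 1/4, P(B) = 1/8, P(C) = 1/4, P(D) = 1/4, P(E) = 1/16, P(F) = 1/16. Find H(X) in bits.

Each probability is a power of 1/2, so log₂(1/p) is an integer.
H = Σ p·log₂(1/p) = 1/4·2 + 1/8·3 + 1/4·2 + 1/4·2 + 1/16·4 + 1/16·4 = 2.375 bits.

2.375 bits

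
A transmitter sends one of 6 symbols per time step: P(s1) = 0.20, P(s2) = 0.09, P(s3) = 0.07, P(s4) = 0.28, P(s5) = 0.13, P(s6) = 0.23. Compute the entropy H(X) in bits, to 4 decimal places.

2.4301 bits

H = −Σ pᵢ log₂ pᵢ.
−0.20·log₂(0.20) = 0.4644
−0.09·log₂(0.09) = 0.3127
−0.07·log₂(0.07) = 0.2686
−0.28·log₂(0.28) = 0.5142
−0.13·log₂(0.13) = 0.3826
−0.23·log₂(0.23) = 0.4877
Sum ≈ 2.4301 → 2.4301 bits.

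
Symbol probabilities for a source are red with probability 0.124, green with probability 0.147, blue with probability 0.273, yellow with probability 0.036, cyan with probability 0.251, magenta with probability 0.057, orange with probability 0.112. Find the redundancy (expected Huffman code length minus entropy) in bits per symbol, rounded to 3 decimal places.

0.015 bits

Entropy H = −Σ p log₂ p ≈ 2.5539 bits.
Huffman merges: 9/250+57/1000→93/1000; 93/1000+14/125→41/200; 31/250+147/1000→271/1000; 41/200+251/1000→57/125; 271/1000+273/1000→68/125; 57/125+68/125→1. L = 2569/1000 ≈ 2.5690.
L − H = 2.5690 − 2.5539 = 0.015 bits.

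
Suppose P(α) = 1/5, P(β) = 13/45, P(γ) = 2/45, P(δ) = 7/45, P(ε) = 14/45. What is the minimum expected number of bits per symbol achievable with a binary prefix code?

2.2 bits/symbol

Repeatedly combine the two least-probable nodes; the expected code length is the sum of the merged weights.
merge 2/45 + 7/45 → 1/5
merge 1/5 + 1/5 → 2/5
merge 13/45 + 14/45 → 3/5
merge 2/5 + 3/5 → 1
L = 1/5 + 2/5 + 3/5 + 1 = 11/5 = 2.2 bits/symbol.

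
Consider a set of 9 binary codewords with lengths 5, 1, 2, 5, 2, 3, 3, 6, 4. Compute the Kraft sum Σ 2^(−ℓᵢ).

With common denominator 2^6 = 64: Σ 2^(−ℓᵢ) = 2/64 + 32/64 + 16/64 + 2/64 + 16/64 + 8/64 + 8/64 + 1/64 + 4/64 = 89/64 = 1.390625.

1.390625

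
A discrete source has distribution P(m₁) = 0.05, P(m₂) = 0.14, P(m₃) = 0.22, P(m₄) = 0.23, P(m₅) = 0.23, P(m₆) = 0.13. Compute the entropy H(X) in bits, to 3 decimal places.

2.452 bits

H = −Σ pᵢ log₂ pᵢ.
−0.05·log₂(0.05) = 0.2161
−0.14·log₂(0.14) = 0.3971
−0.22·log₂(0.22) = 0.4806
−0.23·log₂(0.23) = 0.4877
−0.23·log₂(0.23) = 0.4877
−0.13·log₂(0.13) = 0.3826
Sum ≈ 2.4518 → 2.452 bits.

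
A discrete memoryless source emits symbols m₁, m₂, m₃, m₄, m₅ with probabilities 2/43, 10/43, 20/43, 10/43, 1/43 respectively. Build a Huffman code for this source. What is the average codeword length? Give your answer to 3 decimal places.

1.907 bits/symbol

Repeatedly combine the two least-probable nodes; the expected code length is the sum of the merged weights.
merge 1/43 + 2/43 → 3/43
merge 3/43 + 10/43 → 13/43
merge 10/43 + 13/43 → 23/43
merge 20/43 + 23/43 → 1
L = 3/43 + 13/43 + 23/43 + 1 = 82/43 ≈ 1.907 bits/symbol.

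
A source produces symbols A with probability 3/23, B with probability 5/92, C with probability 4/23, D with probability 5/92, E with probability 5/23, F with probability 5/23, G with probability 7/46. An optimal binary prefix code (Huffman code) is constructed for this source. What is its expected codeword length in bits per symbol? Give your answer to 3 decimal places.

Repeatedly combine the two least-probable nodes; the expected code length is the sum of the merged weights.
merge 5/92 + 5/92 → 5/46
merge 5/46 + 3/23 → 11/46
merge 7/46 + 4/23 → 15/46
merge 5/23 + 5/23 → 10/23
merge 11/46 + 15/46 → 13/23
merge 10/23 + 13/23 → 1
L = 5/46 + 11/46 + 15/46 + 10/23 + 13/23 + 1 = 123/46 ≈ 2.674 bits/symbol.

2.674 bits/symbol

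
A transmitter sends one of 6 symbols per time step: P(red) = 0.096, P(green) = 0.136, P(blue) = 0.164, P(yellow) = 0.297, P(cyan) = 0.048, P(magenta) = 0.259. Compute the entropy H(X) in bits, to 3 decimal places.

H = −Σ pᵢ log₂ pᵢ.
−0.096·log₂(0.096) = 0.3246
−0.136·log₂(0.136) = 0.3915
−0.164·log₂(0.164) = 0.4278
−0.297·log₂(0.297) = 0.5202
−0.048·log₂(0.048) = 0.2103
−0.259·log₂(0.259) = 0.5048
Sum ≈ 2.3790 → 2.379 bits.

2.379 bits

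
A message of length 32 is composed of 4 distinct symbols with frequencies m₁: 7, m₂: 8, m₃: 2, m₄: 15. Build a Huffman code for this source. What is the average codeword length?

1.8125 bits/symbol

Probabilities are the counts divided by 32.
Repeatedly combine the two least-probable nodes; the expected code length is the sum of the merged weights.
merge 1/16 + 7/32 → 9/32
merge 1/4 + 9/32 → 17/32
merge 15/32 + 17/32 → 1
L = 9/32 + 17/32 + 1 = 29/16 = 1.8125 bits/symbol.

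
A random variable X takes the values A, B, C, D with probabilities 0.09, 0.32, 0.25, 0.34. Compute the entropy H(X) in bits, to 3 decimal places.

1.868 bits

H = −Σ pᵢ log₂ pᵢ.
−0.09·log₂(0.09) = 0.3127
−0.32·log₂(0.32) = 0.5260
−0.25·log₂(0.25) = 0.5000
−0.34·log₂(0.34) = 0.5292
Sum ≈ 1.8679 → 1.868 bits.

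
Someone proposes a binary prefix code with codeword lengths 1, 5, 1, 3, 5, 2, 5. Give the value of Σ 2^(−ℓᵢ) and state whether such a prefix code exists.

1.46875; no

With common denominator 2^5 = 32: Σ 2^(−ℓᵢ) = 16/32 + 1/32 + 16/32 + 4/32 + 1/32 + 8/32 + 1/32 = 47/32 = 1.46875.
Kraft's inequality requires Σ ≤ 1; here Σ = 1.46875 > 1, so no such prefix code exists.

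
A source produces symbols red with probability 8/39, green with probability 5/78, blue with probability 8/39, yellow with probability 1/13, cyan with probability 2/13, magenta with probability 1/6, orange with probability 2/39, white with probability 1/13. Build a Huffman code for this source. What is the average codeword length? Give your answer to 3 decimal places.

Repeatedly combine the two least-probable nodes; the expected code length is the sum of the merged weights.
merge 2/39 + 5/78 → 3/26
merge 1/13 + 1/13 → 2/13
merge 3/26 + 2/13 → 7/26
merge 2/13 + 1/6 → 25/78
merge 8/39 + 8/39 → 16/39
merge 7/26 + 25/78 → 23/39
merge 16/39 + 23/39 → 1
L = 3/26 + 2/13 + 7/26 + 25/78 + 16/39 + 23/39 + 1 = 223/78 ≈ 2.859 bits/symbol.

2.859 bits/symbol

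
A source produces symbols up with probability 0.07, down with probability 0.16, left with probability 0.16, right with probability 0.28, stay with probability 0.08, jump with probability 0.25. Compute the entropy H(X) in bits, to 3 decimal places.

H = −Σ pᵢ log₂ pᵢ.
−0.07·log₂(0.07) = 0.2686
−0.16·log₂(0.16) = 0.4230
−0.16·log₂(0.16) = 0.4230
−0.28·log₂(0.28) = 0.5142
−0.08·log₂(0.08) = 0.2915
−0.25·log₂(0.25) = 0.5000
Sum ≈ 2.4203 → 2.420 bits.

2.420 bits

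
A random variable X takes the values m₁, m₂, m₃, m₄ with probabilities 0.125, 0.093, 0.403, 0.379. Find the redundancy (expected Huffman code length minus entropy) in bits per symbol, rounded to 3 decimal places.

Entropy H = −Σ p log₂ p ≈ 1.7526 bits.
Huffman merges: 93/1000+1/8→109/500; 109/500+379/1000→597/1000; 403/1000+597/1000→1. L = 363/200 ≈ 1.8150.
L − H = 1.8150 − 1.7526 = 0.062 bits.

0.062 bits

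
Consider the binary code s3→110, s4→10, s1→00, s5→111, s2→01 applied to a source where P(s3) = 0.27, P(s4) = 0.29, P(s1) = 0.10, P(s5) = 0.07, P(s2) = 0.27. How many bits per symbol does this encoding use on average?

2.34 bits/symbol

L̄ = Σ pᵢ·ℓᵢ = 0.27·3 + 0.29·2 + 0.10·2 + 0.07·3 + 0.27·2 = 2.34 bits/symbol.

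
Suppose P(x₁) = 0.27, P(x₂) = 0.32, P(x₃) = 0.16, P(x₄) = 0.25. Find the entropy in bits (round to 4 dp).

H = −Σ pᵢ log₂ pᵢ.
−0.27·log₂(0.27) = 0.5100
−0.32·log₂(0.32) = 0.5260
−0.16·log₂(0.16) = 0.4230
−0.25·log₂(0.25) = 0.5000
Sum ≈ 1.9591 → 1.9591 bits.

1.9591 bits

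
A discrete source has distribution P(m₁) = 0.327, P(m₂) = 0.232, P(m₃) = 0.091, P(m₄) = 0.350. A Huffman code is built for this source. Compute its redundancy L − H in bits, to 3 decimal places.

Entropy H = −Σ p log₂ p ≈ 1.8611 bits.
Huffman merges: 91/1000+29/125→323/1000; 323/1000+327/1000→13/20; 7/20+13/20→1. L = 1973/1000 ≈ 1.9730.
L − H = 1.9730 − 1.8611 = 0.112 bits.

0.112 bits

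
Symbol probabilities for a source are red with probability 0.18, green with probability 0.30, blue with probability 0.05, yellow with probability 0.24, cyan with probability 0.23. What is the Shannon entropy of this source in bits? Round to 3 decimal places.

2.164 bits

H = −Σ pᵢ log₂ pᵢ.
−0.18·log₂(0.18) = 0.4453
−0.30·log₂(0.30) = 0.5211
−0.05·log₂(0.05) = 0.2161
−0.24·log₂(0.24) = 0.4941
−0.23·log₂(0.23) = 0.4877
Sum ≈ 2.1643 → 2.164 bits.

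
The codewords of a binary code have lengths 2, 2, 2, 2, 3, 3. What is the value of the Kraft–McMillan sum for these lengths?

1.25

With common denominator 2^3 = 8: Σ 2^(−ℓᵢ) = 2/8 + 2/8 + 2/8 + 2/8 + 1/8 + 1/8 = 10/8 = 1.25.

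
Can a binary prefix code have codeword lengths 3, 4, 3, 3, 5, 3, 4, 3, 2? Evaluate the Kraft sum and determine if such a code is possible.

1.03125; no

With common denominator 2^5 = 32: Σ 2^(−ℓᵢ) = 4/32 + 2/32 + 4/32 + 4/32 + 1/32 + 4/32 + 2/32 + 4/32 + 8/32 = 33/32 = 1.03125.
Kraft's inequality requires Σ ≤ 1; here Σ = 1.03125 > 1, so no such prefix code exists.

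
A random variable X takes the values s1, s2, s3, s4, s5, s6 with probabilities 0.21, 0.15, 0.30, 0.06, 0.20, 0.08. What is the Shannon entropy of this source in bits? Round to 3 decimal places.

H = −Σ pᵢ log₂ pᵢ.
−0.21·log₂(0.21) = 0.4728
−0.15·log₂(0.15) = 0.4105
−0.30·log₂(0.30) = 0.5211
−0.06·log₂(0.06) = 0.2435
−0.20·log₂(0.20) = 0.4644
−0.08·log₂(0.08) = 0.2915
Sum ≈ 2.4039 → 2.404 bits.

2.404 bits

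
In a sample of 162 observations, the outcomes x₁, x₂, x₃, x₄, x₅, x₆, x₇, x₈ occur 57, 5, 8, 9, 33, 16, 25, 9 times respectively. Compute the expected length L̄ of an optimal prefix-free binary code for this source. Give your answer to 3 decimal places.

2.636 bits/symbol

Probabilities are the counts divided by 162.
Repeatedly combine the two least-probable nodes; the expected code length is the sum of the merged weights.
merge 5/162 + 4/81 → 13/162
merge 1/18 + 1/18 → 1/9
merge 13/162 + 8/81 → 29/162
merge 1/9 + 25/162 → 43/162
merge 29/162 + 11/54 → 31/81
merge 43/162 + 19/54 → 50/81
merge 31/81 + 50/81 → 1
L = 13/162 + 1/9 + 29/162 + 43/162 + 31/81 + 50/81 + 1 = 427/162 ≈ 2.636 bits/symbol.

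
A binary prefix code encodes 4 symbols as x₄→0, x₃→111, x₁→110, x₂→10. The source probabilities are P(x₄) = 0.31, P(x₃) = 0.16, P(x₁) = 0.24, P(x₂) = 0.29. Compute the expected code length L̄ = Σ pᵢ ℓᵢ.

2.09 bits/symbol

L̄ = Σ pᵢ·ℓᵢ = 0.31·1 + 0.16·3 + 0.24·3 + 0.29·2 = 2.09 bits/symbol.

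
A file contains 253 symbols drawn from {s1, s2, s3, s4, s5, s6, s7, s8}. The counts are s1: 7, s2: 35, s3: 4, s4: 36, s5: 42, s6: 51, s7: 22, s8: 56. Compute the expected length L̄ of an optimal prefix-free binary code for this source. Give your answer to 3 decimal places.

Probabilities are the counts divided by 253.
Repeatedly combine the two least-probable nodes; the expected code length is the sum of the merged weights.
merge 4/253 + 7/253 → 1/23
merge 1/23 + 2/23 → 3/23
merge 3/23 + 35/253 → 68/253
merge 36/253 + 42/253 → 78/253
merge 51/253 + 56/253 → 107/253
merge 68/253 + 78/253 → 146/253
merge 107/253 + 146/253 → 1
L = 1/23 + 3/23 + 68/253 + 78/253 + 107/253 + 146/253 + 1 = 696/253 ≈ 2.751 bits/symbol.

2.751 bits/symbol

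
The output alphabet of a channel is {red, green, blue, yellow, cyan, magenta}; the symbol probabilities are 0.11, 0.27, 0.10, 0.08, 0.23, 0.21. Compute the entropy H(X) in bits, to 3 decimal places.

2.445 bits

H = −Σ pᵢ log₂ pᵢ.
−0.11·log₂(0.11) = 0.3503
−0.27·log₂(0.27) = 0.5100
−0.10·log₂(0.10) = 0.3322
−0.08·log₂(0.08) = 0.2915
−0.23·log₂(0.23) = 0.4877
−0.21·log₂(0.21) = 0.4728
Sum ≈ 2.4445 → 2.445 bits.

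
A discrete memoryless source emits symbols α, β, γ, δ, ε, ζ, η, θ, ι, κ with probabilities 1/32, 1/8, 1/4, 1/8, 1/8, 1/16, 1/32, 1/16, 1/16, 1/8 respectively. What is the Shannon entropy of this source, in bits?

3.0625 bits

Each probability is a power of 1/2, so log₂(1/p) is an integer.
H = Σ p·log₂(1/p) = 1/32·5 + 1/8·3 + 1/4·2 + 1/8·3 + 1/8·3 + 1/16·4 + 1/32·5 + 1/16·4 + 1/16·4 + 1/8·3 = 3.0625 bits.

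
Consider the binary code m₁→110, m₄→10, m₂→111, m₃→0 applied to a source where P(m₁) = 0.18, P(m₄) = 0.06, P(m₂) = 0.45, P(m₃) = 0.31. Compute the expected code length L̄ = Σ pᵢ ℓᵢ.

L̄ = Σ pᵢ·ℓᵢ = 0.18·3 + 0.06·2 + 0.45·3 + 0.31·1 = 2.32 bits/symbol.

2.32 bits/symbol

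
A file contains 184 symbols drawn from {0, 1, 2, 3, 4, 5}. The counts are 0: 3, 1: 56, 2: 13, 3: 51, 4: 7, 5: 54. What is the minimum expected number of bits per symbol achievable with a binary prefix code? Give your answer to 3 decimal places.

2.179 bits/symbol

Probabilities are the counts divided by 184.
Repeatedly combine the two least-probable nodes; the expected code length is the sum of the merged weights.
merge 3/184 + 7/184 → 5/92
merge 5/92 + 13/184 → 1/8
merge 1/8 + 51/184 → 37/92
merge 27/92 + 7/23 → 55/92
merge 37/92 + 55/92 → 1
L = 5/92 + 1/8 + 37/92 + 55/92 + 1 = 401/184 ≈ 2.179 bits/symbol.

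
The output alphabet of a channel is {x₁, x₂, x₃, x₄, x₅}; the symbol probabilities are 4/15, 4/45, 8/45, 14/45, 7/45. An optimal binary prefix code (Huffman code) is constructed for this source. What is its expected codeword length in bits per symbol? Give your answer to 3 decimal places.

Repeatedly combine the two least-probable nodes; the expected code length is the sum of the merged weights.
merge 4/45 + 7/45 → 11/45
merge 8/45 + 11/45 → 19/45
merge 4/15 + 14/45 → 26/45
merge 19/45 + 26/45 → 1
L = 11/45 + 19/45 + 26/45 + 1 = 101/45 ≈ 2.244 bits/symbol.

2.244 bits/symbol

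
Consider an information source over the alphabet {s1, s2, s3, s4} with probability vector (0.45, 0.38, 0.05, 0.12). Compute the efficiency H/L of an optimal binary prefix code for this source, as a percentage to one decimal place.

Entropy H = −Σ p log₂ p ≈ 1.6320 bits.
Huffman merges: 1/20+3/25→17/100; 17/100+19/50→11/20; 9/20+11/20→1. L = 43/25 ≈ 1.7200.
Efficiency = H/L = 1.6320/1.7200 = 94.9%.

94.9%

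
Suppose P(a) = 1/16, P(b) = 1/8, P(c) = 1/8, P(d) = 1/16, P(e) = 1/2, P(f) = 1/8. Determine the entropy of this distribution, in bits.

2.125 bits

Each probability is a power of 1/2, so log₂(1/p) is an integer.
H = Σ p·log₂(1/p) = 1/16·4 + 1/8·3 + 1/8·3 + 1/16·4 + 1/2·1 + 1/8·3 = 2.125 bits.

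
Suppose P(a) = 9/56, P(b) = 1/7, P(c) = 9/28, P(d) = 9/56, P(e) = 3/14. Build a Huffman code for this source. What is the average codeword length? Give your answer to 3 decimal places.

Repeatedly combine the two least-probable nodes; the expected code length is the sum of the merged weights.
merge 1/7 + 9/56 → 17/56
merge 9/56 + 3/14 → 3/8
merge 17/56 + 9/28 → 5/8
merge 3/8 + 5/8 → 1
L = 17/56 + 3/8 + 5/8 + 1 = 129/56 ≈ 2.304 bits/symbol.

2.304 bits/symbol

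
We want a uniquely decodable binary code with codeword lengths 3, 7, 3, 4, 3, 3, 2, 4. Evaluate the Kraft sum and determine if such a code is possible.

0.8828125; yes

With common denominator 2^7 = 128: Σ 2^(−ℓᵢ) = 16/128 + 1/128 + 16/128 + 8/128 + 16/128 + 16/128 + 32/128 + 8/128 = 113/128 = 0.8828125.
Kraft's inequality requires Σ ≤ 1; here Σ = 0.8828125 ≤ 1, so such a prefix code exists.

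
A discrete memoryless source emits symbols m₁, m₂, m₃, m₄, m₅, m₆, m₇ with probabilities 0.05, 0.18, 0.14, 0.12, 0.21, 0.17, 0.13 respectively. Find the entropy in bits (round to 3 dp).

2.716 bits

H = −Σ pᵢ log₂ pᵢ.
−0.05·log₂(0.05) = 0.2161
−0.18·log₂(0.18) = 0.4453
−0.14·log₂(0.14) = 0.3971
−0.12·log₂(0.12) = 0.3671
−0.21·log₂(0.21) = 0.4728
−0.17·log₂(0.17) = 0.4346
−0.13·log₂(0.13) = 0.3826
Sum ≈ 2.7156 → 2.716 bits.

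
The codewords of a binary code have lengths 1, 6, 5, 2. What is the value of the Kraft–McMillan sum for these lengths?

With common denominator 2^6 = 64: Σ 2^(−ℓᵢ) = 32/64 + 1/64 + 2/64 + 16/64 = 51/64 = 0.796875.

0.796875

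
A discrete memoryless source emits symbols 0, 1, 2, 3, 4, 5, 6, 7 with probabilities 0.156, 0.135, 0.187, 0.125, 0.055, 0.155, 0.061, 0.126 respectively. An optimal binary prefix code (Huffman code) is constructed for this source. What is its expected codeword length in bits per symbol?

2.929 bits/symbol

Repeatedly combine the two least-probable nodes; the expected code length is the sum of the merged weights.
merge 11/200 + 61/1000 → 29/250
merge 29/250 + 1/8 → 241/1000
merge 63/500 + 27/200 → 261/1000
merge 31/200 + 39/250 → 311/1000
merge 187/1000 + 241/1000 → 107/250
merge 261/1000 + 311/1000 → 143/250
merge 107/250 + 143/250 → 1
L = 29/250 + 241/1000 + 261/1000 + 311/1000 + 107/250 + 143/250 + 1 = 2929/1000 = 2.929 bits/symbol.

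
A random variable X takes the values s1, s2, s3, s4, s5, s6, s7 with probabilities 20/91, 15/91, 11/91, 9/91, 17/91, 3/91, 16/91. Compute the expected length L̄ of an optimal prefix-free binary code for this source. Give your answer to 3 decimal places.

Repeatedly combine the two least-probable nodes; the expected code length is the sum of the merged weights.
merge 3/91 + 9/91 → 12/91
merge 11/91 + 12/91 → 23/91
merge 15/91 + 16/91 → 31/91
merge 17/91 + 20/91 → 37/91
merge 23/91 + 31/91 → 54/91
merge 37/91 + 54/91 → 1
L = 12/91 + 23/91 + 31/91 + 37/91 + 54/91 + 1 = 248/91 ≈ 2.725 bits/symbol.

2.725 bits/symbol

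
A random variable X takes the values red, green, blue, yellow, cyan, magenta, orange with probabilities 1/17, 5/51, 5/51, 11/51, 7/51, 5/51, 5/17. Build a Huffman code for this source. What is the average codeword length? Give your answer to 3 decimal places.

2.647 bits/symbol

Repeatedly combine the two least-probable nodes; the expected code length is the sum of the merged weights.
merge 1/17 + 5/51 → 8/51
merge 5/51 + 5/51 → 10/51
merge 7/51 + 8/51 → 5/17
merge 10/51 + 11/51 → 7/17
merge 5/17 + 5/17 → 10/17
merge 7/17 + 10/17 → 1
L = 8/51 + 10/51 + 5/17 + 7/17 + 10/17 + 1 = 45/17 ≈ 2.647 bits/symbol.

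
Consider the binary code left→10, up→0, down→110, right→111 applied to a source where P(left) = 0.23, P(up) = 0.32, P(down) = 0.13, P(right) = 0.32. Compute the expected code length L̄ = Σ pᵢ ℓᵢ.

L̄ = Σ pᵢ·ℓᵢ = 0.23·2 + 0.32·1 + 0.13·3 + 0.32·3 = 2.13 bits/symbol.

2.13 bits/symbol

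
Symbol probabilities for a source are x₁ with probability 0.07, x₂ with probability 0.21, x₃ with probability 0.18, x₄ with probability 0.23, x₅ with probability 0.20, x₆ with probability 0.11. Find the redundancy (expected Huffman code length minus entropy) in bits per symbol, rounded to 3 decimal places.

0.051 bits

Entropy H = −Σ p log₂ p ≈ 2.4890 bits.
Huffman merges: 7/100+11/100→9/50; 9/50+9/50→9/25; 1/5+21/100→41/100; 23/100+9/25→59/100; 41/100+59/100→1. L = 127/50 ≈ 2.5400.
L − H = 2.5400 − 2.4890 = 0.051 bits.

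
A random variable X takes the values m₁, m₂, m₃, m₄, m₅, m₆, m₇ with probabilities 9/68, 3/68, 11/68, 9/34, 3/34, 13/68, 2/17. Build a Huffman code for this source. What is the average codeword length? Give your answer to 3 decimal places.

2.676 bits/symbol

Repeatedly combine the two least-probable nodes; the expected code length is the sum of the merged weights.
merge 3/68 + 3/34 → 9/68
merge 2/17 + 9/68 → 1/4
merge 9/68 + 11/68 → 5/17
merge 13/68 + 1/4 → 15/34
merge 9/34 + 5/17 → 19/34
merge 15/34 + 19/34 → 1
L = 9/68 + 1/4 + 5/17 + 15/34 + 19/34 + 1 = 91/34 ≈ 2.676 bits/symbol.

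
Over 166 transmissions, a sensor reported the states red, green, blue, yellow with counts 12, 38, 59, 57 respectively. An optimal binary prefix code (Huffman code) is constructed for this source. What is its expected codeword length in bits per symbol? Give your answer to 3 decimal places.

Probabilities are the counts divided by 166.
Repeatedly combine the two least-probable nodes; the expected code length is the sum of the merged weights.
merge 6/83 + 19/83 → 25/83
merge 25/83 + 57/166 → 107/166
merge 59/166 + 107/166 → 1
L = 25/83 + 107/166 + 1 = 323/166 ≈ 1.946 bits/symbol.

1.946 bits/symbol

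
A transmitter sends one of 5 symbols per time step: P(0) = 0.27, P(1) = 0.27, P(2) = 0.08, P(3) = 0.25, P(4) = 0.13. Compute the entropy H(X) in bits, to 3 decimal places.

2.194 bits

H = −Σ pᵢ log₂ pᵢ.
−0.27·log₂(0.27) = 0.5100
−0.27·log₂(0.27) = 0.5100
−0.08·log₂(0.08) = 0.2915
−0.25·log₂(0.25) = 0.5000
−0.13·log₂(0.13) = 0.3826
Sum ≈ 2.1942 → 2.194 bits.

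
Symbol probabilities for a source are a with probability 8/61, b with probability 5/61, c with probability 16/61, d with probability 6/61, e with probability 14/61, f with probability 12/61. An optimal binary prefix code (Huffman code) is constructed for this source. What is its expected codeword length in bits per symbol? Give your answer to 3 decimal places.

2.492 bits/symbol

Repeatedly combine the two least-probable nodes; the expected code length is the sum of the merged weights.
merge 5/61 + 6/61 → 11/61
merge 8/61 + 11/61 → 19/61
merge 12/61 + 14/61 → 26/61
merge 16/61 + 19/61 → 35/61
merge 26/61 + 35/61 → 1
L = 11/61 + 19/61 + 26/61 + 35/61 + 1 = 152/61 ≈ 2.492 bits/symbol.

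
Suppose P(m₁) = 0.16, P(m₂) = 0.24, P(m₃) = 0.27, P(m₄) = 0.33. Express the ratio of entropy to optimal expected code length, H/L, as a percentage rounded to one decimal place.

Entropy H = −Σ p log₂ p ≈ 1.9550 bits.
Huffman merges: 4/25+6/25→2/5; 27/100+33/100→3/5; 2/5+3/5→1. L = 2 ≈ 2.0000.
Efficiency = H/L = 1.9550/2.0000 = 97.7%.

97.7%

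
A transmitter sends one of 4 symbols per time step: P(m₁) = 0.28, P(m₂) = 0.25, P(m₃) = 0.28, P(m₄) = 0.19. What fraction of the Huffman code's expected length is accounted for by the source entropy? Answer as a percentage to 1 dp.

Entropy H = −Σ p log₂ p ≈ 1.9837 bits.
Huffman merges: 19/100+1/4→11/25; 7/25+7/25→14/25; 11/25+14/25→1. L = 2 ≈ 2.0000.
Efficiency = H/L = 1.9837/2.0000 = 99.2%.

99.2%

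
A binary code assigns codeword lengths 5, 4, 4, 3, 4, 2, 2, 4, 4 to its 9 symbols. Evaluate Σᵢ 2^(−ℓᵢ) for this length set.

With common denominator 2^5 = 32: Σ 2^(−ℓᵢ) = 1/32 + 2/32 + 2/32 + 4/32 + 2/32 + 8/32 + 8/32 + 2/32 + 2/32 = 31/32 = 0.96875.

0.96875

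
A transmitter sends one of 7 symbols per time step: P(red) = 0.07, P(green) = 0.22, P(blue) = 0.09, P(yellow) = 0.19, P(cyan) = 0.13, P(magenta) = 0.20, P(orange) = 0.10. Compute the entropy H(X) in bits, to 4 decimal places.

2.6962 bits

H = −Σ pᵢ log₂ pᵢ.
−0.07·log₂(0.07) = 0.2686
−0.22·log₂(0.22) = 0.4806
−0.09·log₂(0.09) = 0.3127
−0.19·log₂(0.19) = 0.4552
−0.13·log₂(0.13) = 0.3826
−0.20·log₂(0.20) = 0.4644
−0.10·log₂(0.10) = 0.3322
Sum ≈ 2.6962 → 2.6962 bits.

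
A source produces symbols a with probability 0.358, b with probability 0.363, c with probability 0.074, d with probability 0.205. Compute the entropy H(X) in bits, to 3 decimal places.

H = −Σ pᵢ log₂ pᵢ.
−0.358·log₂(0.358) = 0.5305
−0.363·log₂(0.363) = 0.5307
−0.074·log₂(0.074) = 0.2780
−0.205·log₂(0.205) = 0.4687
Sum ≈ 1.8079 → 1.808 bits.

1.808 bits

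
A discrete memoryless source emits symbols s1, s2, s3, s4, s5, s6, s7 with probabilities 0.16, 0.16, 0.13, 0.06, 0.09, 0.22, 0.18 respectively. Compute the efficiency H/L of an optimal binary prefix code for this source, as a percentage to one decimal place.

Entropy H = −Σ p log₂ p ≈ 2.7107 bits.
Huffman merges: 3/50+9/100→3/20; 13/100+3/20→7/25; 4/25+4/25→8/25; 9/50+11/50→2/5; 7/25+8/25→3/5; 2/5+3/5→1. L = 11/4 ≈ 2.7500.
Efficiency = H/L = 2.7107/2.7500 = 98.6%.

98.6%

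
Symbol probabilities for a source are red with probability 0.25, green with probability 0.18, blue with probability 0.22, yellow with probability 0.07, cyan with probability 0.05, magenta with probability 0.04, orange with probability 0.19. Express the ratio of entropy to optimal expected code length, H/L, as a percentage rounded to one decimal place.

98.5%

Entropy H = −Σ p log₂ p ≈ 2.5515 bits.
Huffman merges: 1/25+1/20→9/100; 7/100+9/100→4/25; 4/25+9/50→17/50; 19/100+11/50→41/100; 1/4+17/50→59/100; 41/100+59/100→1. L = 259/100 ≈ 2.5900.
Efficiency = H/L = 2.5515/2.5900 = 98.5%.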